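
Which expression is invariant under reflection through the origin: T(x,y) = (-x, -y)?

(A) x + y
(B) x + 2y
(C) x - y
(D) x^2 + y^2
D

The map is reflection through the origin: T(x,y) = (-x, -y).
Substitute the transformed coordinates into each option and compare with the original:
(A) x + y  ->  (-x) + (-y) = -x - y   [differs from x + y: not invariant]
(B) x + 2y  ->  (-x) + 2(-y) = -x - 2y   [differs from x + 2y: not invariant]
(C) x - y  ->  (-x) - (-y) = -x + y   [differs from x - y: not invariant]
(D) x^2 + y^2  ->  (-x)^2 + (-y)^2 = x^2 + y^2   [equals x^2 + y^2: invariant]

Only option (D), x^2 + y^2, is unchanged by the transformation.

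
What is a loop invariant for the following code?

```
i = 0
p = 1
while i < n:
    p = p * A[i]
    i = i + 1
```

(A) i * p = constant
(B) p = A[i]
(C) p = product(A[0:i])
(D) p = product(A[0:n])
C

A loop invariant must hold before the first iteration and be re-established by every execution of the body.

(C) p = product(A[0:i]): Initially i = 0 and p = 1 = product of the empty slice A[0:0]. If p = product(A[0:i]) holds at the top of an iteration, the body sets p to product(A[0:i]) * A[i] = product(A[0:i+1]) and then i to i+1, so the property is restored. At exit i = n, giving p = product(A[0:n]).

The other options fail:
(A) i * p = constant: initially i * p = 0, but after one iteration it is 1 * A[0], which is nonzero in general.
(B) p = A[i]: after the first iteration p = A[0] but i = 1; in general p is a product of several elements, not a single one.
(D) p = product(A[0:n]): false before the loop (p = 1, not the full product) -- it only becomes true at exit.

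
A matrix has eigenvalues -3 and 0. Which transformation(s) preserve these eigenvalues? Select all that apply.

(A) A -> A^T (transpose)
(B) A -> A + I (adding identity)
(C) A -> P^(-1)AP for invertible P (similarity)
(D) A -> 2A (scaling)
A and C

Eigenvalues are preserved by:
1. Similarity transformations: A -> P^(-1)AP (same characteristic polynomial)
2. Transpose: A^T has the same eigenvalues as A

Eigenvalues are NOT preserved by:
- Adding identity: eigenvalues become -3+1, 0+1
- Scaling: eigenvalues become -6, 0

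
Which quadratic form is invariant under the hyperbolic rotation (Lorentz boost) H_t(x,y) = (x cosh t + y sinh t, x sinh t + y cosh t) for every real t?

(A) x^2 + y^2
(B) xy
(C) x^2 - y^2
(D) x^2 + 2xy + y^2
C

Write x' = x cosh t + y sinh t, y' = x sinh t + y cosh t and substitute into each option:
(A) x^2 + y^2: (x cosh t + y sinh t)^2 + (x sinh t + y cosh t)^2 = (x^2 + y^2)(cosh^2 t + sinh^2 t) + 4xy sinh t cosh t = (x^2 + y^2) cosh 2t + 2xy sinh 2t   [not invariant for t != 0]
(B) xy: (x cosh t + y sinh t)(x sinh t + y cosh t) = xy(cosh^2 t + sinh^2 t) + (x^2 + y^2) sinh t cosh t = xy cosh 2t + (x^2 + y^2)(sinh 2t)/2   [not invariant for t != 0]
(C) x^2 - y^2: (x cosh t + y sinh t)^2 - (x sinh t + y cosh t)^2 = x^2(cosh^2 t - sinh^2 t) + 2xy(cosh t sinh t - sinh t cosh t) + y^2(sinh^2 t - cosh^2 t) = x^2 - y^2   [invariant, using cosh^2 t - sinh^2 t = 1]
(D) x^2 + 2xy + y^2: (x' + y')^2 with x' + y' = (x + y)(cosh t + sinh t) = (x + y)e^t, so it becomes (x + y)^2 e^(2t)   [not invariant for t != 0]

Only (C) x^2 - y^2 is unchanged; it is the Minkowski form preserved by Lorentz boosts, just as x^2 + y^2 is preserved by ordinary rotations.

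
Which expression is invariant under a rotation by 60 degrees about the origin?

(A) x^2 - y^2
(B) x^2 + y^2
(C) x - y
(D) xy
B

A rotation by 60 degrees sends (x, y) to (x/2 - sqrt(3)y/2, sqrt(3)x/2 + y/2).
Substitute the transformed coordinates into each option and compare with the original:
(A) x^2 - y^2  ->  (x/2 - sqrt(3)y/2)^2 - (sqrt(3)x/2 + y/2)^2 = -x^2/2 - sqrt(3)xy + y^2/2   [differs from x^2 - y^2: not invariant]
(B) x^2 + y^2  ->  (x/2 - sqrt(3)y/2)^2 + (sqrt(3)x/2 + y/2)^2 = x^2 + y^2   [equals x^2 + y^2: invariant]
(C) x - y  ->  (x/2 - sqrt(3)y/2) - (sqrt(3)x/2 + y/2) = -sqrt(3)x/2 + x/2 - sqrt(3)y/2 - y/2   [differs from x - y: not invariant]
(D) xy  ->  (x/2 - sqrt(3)y/2)(sqrt(3)x/2 + y/2) = sqrt(3)x^2/4 - xy/2 - sqrt(3)y^2/4   [differs from xy: not invariant]

Only option (B), x^2 + y^2, is unchanged by the transformation.
Geometrically, x^2 + y^2 is the squared distance from the origin, which every rotation about the origin preserves.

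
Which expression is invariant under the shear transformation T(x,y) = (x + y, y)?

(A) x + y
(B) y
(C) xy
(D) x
B

Under the shear T(x,y) = (x + y, y):
Substitute the transformed coordinates into each option and compare with the original:
(A) x + y  ->  (x + y) + (y) = x + 2y   [differs from x + y: not invariant]
(B) y  ->  (y) = y   [equals y: invariant]
(C) xy  ->  (x + y)(y) = xy + y^2   [differs from xy: not invariant]
(D) x  ->  (x + y) = x + y   [differs from x: not invariant]

Only option (B), y, is unchanged by the transformation.
A horizontal shear moves points parallel to the x-axis, so the y-coordinate (and any function of y alone) is unchanged.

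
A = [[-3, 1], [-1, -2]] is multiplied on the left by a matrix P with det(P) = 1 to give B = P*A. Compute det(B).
7

By the multiplicative property of determinants, det(B) = det(P*A) = det(P) * det(A) = det(A),
so the determinant is invariant under multiplication by any determinant-1 matrix; we just need det(A).

det(A) = (-3)(-2) - (1)(-1) = 6 - (-1) = 7

Therefore det(B) = 1 * 7 = 7.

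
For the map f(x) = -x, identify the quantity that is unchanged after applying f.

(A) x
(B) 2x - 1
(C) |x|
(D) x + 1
C

For f(x) = -x:
Applying f replaces x by -x. Since |-x| = |x|, the absolute value is unchanged by f, whereas x -> -x, 2x - 1 -> -2x - 1 and x + 1 -> -x + 1 all change.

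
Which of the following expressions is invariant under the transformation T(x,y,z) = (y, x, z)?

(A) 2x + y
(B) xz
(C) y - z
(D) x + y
D

Apply T(x,y,z) = (y, x, z) to each option, i.e. replace (x, y, z) by the transformed coordinates.
Substitute the transformed coordinates into each option and compare with the original:
(A) 2x + y  ->  2(y) + (x) = x + 2y   [differs from 2x + y: not invariant]
(B) xz  ->  (y)(z) = yz   [differs from xz: not invariant]
(C) y - z  ->  (x) - (z) = x - z   [differs from y - z: not invariant]
(D) x + y  ->  (y) + (x) = x + y   [equals x + y: invariant]

Only option (D), x + y, is unchanged by the transformation.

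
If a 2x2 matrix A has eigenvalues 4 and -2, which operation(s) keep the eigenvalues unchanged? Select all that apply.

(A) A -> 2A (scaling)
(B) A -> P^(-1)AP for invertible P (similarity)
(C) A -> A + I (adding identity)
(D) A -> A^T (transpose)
B and D

Eigenvalues are preserved by:
1. Similarity transformations: A -> P^(-1)AP (same characteristic polynomial)
2. Transpose: A^T has the same eigenvalues as A

Eigenvalues are NOT preserved by:
- Adding identity: eigenvalues become 4+1, -2+1
- Scaling: eigenvalues become 8, -4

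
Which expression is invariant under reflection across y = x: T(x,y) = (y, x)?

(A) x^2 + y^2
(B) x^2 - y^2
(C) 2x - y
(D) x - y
A

The map is reflection across y = x: T(x,y) = (y, x).
Substitute the transformed coordinates into each option and compare with the original:
(A) x^2 + y^2  ->  (y)^2 + (x)^2 = x^2 + y^2   [equals x^2 + y^2: invariant]
(B) x^2 - y^2  ->  (y)^2 - (x)^2 = -x^2 + y^2   [differs from x^2 - y^2: not invariant]
(C) 2x - y  ->  2(y) - (x) = -x + 2y   [differs from 2x - y: not invariant]
(D) x - y  ->  (y) - (x) = -x + y   [differs from x - y: not invariant]

Only option (A), x^2 + y^2, is unchanged by the transformation.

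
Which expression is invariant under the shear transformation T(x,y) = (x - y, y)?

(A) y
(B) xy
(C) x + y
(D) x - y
A

Under the shear T(x,y) = (x - y, y):
Substitute the transformed coordinates into each option and compare with the original:
(A) y  ->  (y) = y   [equals y: invariant]
(B) xy  ->  (x - y)(y) = xy - y^2   [differs from xy: not invariant]
(C) x + y  ->  (x - y) + (y) = x   [differs from x + y: not invariant]
(D) x - y  ->  (x - y) - (y) = x - 2y   [differs from x - y: not invariant]

Only option (A), y, is unchanged by the transformation.
A horizontal shear moves points parallel to the x-axis, so the y-coordinate (and any function of y alone) is unchanged.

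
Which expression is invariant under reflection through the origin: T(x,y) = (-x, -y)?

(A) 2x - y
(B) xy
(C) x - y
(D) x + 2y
B

The map is reflection through the origin: T(x,y) = (-x, -y).
Substitute the transformed coordinates into each option and compare with the original:
(A) 2x - y  ->  2(-x) - (-y) = -2x + y   [differs from 2x - y: not invariant]
(B) xy  ->  (-x)(-y) = xy   [equals xy: invariant]
(C) x - y  ->  (-x) - (-y) = -x + y   [differs from x - y: not invariant]
(D) x + 2y  ->  (-x) + 2(-y) = -x - 2y   [differs from x + 2y: not invariant]

Only option (B), xy, is unchanged by the transformation.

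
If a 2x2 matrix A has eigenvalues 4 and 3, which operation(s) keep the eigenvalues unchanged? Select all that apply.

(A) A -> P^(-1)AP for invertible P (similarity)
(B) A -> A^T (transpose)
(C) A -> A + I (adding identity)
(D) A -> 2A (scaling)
A and B

Eigenvalues are preserved by:
1. Similarity transformations: A -> P^(-1)AP (same characteristic polynomial)
2. Transpose: A^T has the same eigenvalues as A

Eigenvalues are NOT preserved by:
- Adding identity: eigenvalues become 4+1, 3+1
- Scaling: eigenvalues become 8, 6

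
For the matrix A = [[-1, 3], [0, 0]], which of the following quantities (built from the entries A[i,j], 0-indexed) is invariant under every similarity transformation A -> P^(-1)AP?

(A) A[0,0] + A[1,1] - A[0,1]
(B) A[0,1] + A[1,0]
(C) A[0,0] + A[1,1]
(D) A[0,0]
C

A[0,0] + A[1,1] is the trace of A. By the cyclic property of the trace, tr(P^(-1)AP) = tr(APP^(-1)) = tr(A), so it is the same for every matrix similar to A.

The other combinations are not similarity invariants. For example, take P = [[2, 1], [1, 1]] (det P = 1), so P^(-1) = [[1, -1], [-1, 2]] and
B = P^(-1)AP = [[1, 2], [-1, -2]].
Evaluating each option on A and on B:
(A) A[0,0] + A[1,1] - A[0,1]: -4 for A, -3 for B -> changes
(B) A[0,1] + A[1,0]: 3 for A, 1 for B -> changes
(C) A[0,0] + A[1,1]: -1 for A, -1 for B -> unchanged
(D) A[0,0]: -1 for A, 1 for B -> changes

Only (C) A[0,0] + A[1,1] = -1 survives (and it does so for every P, not just this one), so it is the invariant.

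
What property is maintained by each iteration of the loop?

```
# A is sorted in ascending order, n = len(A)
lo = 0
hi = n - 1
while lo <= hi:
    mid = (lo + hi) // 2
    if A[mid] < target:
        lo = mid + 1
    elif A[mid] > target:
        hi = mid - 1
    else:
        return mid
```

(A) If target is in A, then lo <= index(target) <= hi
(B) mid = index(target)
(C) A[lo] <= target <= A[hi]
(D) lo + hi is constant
A

A loop invariant must hold before the first iteration and be re-established by every execution of the body.

(A) If target is in A, then lo <= index(target) <= hi: Before the loop [lo, hi] = [0, n-1] covers every index. When A[mid] < target, sortedness puts target strictly to the right of mid, so setting lo = mid + 1 keeps index(target) in [lo, hi]; symmetrically for hi = mid - 1. Hence 'if target is in A then lo <= index(target) <= hi' holds after every iteration, and when lo > hi it proves target is absent.

The other options fail:
(B) mid = index(target): mid is just the current probe; it equals index(target) only on the iteration that returns.
(C) A[lo] <= target <= A[hi]: fails when target is not in A (e.g. target < A[0] already violates it before the loop), so it is not maintained in general.
(D) lo + hi is constant: each iteration moves exactly one of lo, hi, so lo + hi changes (e.g. 0 + (n-1) becomes (mid+1) + (n-1)).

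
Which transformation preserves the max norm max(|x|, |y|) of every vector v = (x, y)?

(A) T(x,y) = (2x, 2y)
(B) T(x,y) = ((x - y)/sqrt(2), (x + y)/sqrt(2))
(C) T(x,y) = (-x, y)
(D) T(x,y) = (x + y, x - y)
C

A transformation preserves a norm if ||T(v)|| = ||v|| for every v; a single vector where the norm changes rules an option out.

(A) T(x,y) = (2x, 2y): v = (1, 0) has norm max(|1|, |0|) = 1, but T(v) = (2, 0) has norm 2 -- not preserved.
(B) T(x,y) = ((x - y)/sqrt(2), (x + y)/sqrt(2)): v = (1, 0) has norm max(|1|, |0|) = 1, but T(v) = (sqrt(2)/2, sqrt(2)/2) has norm sqrt(2)/2 -- not preserved.
(C) T(x,y) = (-x, y): preserves the norm -- it only permutes the coordinates and/or flips signs, which leaves max(|x|, |y|) unchanged.
(D) T(x,y) = (x + y, x - y): v = (1, 1) has norm max(|1|, |1|) = 1, but T(v) = (2, 0) has norm 2 -- not preserved.

Therefore the answer is (C).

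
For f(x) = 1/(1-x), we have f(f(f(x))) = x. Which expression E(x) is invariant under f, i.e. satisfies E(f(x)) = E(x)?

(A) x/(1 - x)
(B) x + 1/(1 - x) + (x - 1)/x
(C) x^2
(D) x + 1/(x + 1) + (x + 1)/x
B

Replace x by f(x) = 1/(1 - x) in each option and simplify. As a quick numerical cross-check, also compare E(5) with E(f(5)) = E(-1/4).

(A) x/(1 - x)  ->  (1/(1 - x))/(1 - (1/(1 - x))) = -1/x; check: E(5) = -5/4 but E(-1/4) = -1/5.   [not invariant]
(B) x + 1/(1 - x) + (x - 1)/x  ->  (1/(1 - x)) + 1/(1 - (1/(1 - x))) + ((1/(1 - x)) - 1)/(1/(1 - x)), which simplifies back to x + 1/(1 - x) + (x - 1)/x; check: E(5) = 111/20, E(-1/4) = 111/20.   [invariant]
(C) x^2  ->  (1/(1 - x))^2 = (x - 1)^(-2); check: E(5) = 25 but E(-1/4) = 1/16.   [not invariant]
(D) x + 1/(x + 1) + (x + 1)/x  ->  (1/(1 - x)) + 1/((1/(1 - x)) + 1) + ((1/(1 - x)) + 1)/(1/(1 - x)) = (-x^3 + 6x^2 - 11x + 7)/(x^2 - 3x + 2); check: E(5) = 191/30 but E(-1/4) = -23/12.   [not invariant]

Only (B) is unchanged. Indeed f(f(x)) = 1/(1 - 1/(1-x)) = (1-x)/(-x) = (x-1)/x, so E(x) = x + f(x) + f(f(x)) is the sum over the whole 3-cycle; applying f just permutes the three terms cyclically (x -> f(x) -> f(f(x)) -> x), leaving the sum unchanged.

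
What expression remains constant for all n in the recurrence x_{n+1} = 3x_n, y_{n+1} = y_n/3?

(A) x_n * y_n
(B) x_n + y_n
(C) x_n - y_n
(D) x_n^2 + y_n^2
A

For the recurrence x_{n+1} = 3x_n, y_{n+1} = y_n/3:

x_{n+1} * y_{n+1} = (3x_n) * (y_n/3) = x_n * y_n
The product is conserved.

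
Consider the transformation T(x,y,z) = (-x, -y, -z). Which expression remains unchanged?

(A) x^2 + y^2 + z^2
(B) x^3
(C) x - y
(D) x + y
A

Apply T(x,y,z) = (-x, -y, -z) to each option, i.e. replace (x, y, z) by the transformed coordinates.
Substitute the transformed coordinates into each option and compare with the original:
(A) x^2 + y^2 + z^2  ->  (-x)^2 + (-y)^2 + (-z)^2 = x^2 + y^2 + z^2   [equals x^2 + y^2 + z^2: invariant]
(B) x^3  ->  (-x)^3 = -x^3   [differs from x^3: not invariant]
(C) x - y  ->  (-x) - (-y) = -x + y   [differs from x - y: not invariant]
(D) x + y  ->  (-x) + (-y) = -x - y   [differs from x + y: not invariant]

Only option (A), x^2 + y^2 + z^2, is unchanged by the transformation.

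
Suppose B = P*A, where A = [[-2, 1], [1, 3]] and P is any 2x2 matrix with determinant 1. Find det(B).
-7

By the multiplicative property of determinants, det(B) = det(P*A) = det(P) * det(A) = det(A),
so the determinant is invariant under multiplication by any determinant-1 matrix; we just need det(A).

det(A) = (-2)(3) - (1)(1) = -6 - 1 = -7

Therefore det(B) = 1 * (-7) = -7.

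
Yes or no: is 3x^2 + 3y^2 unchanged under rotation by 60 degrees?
Yes

Applying rotation by 60 degrees: x' = x*cos(60 degrees) - y*sin(60 degrees) = x/2 - sqrt(3)y/2, y' = x*sin(60 degrees) + y*cos(60 degrees) = sqrt(3)x/2 + y/2

Substituting into 3x^2 + 3y^2:
3(x/2 - sqrt(3)y/2)^2 + 3(sqrt(3)x/2 + y/2)^2
= 3x^2 + 3y^2

This equals the original expression 3x^2 + 3y^2, so it IS invariant.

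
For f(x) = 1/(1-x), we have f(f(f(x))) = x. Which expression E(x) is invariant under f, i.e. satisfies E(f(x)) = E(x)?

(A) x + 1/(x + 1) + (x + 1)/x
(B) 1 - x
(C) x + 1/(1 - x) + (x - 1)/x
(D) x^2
C

Replace x by f(x) = 1/(1 - x) in each option and simplify. As a quick numerical cross-check, also compare E(4) with E(f(4)) = E(-1/3).

(A) x + 1/(x + 1) + (x + 1)/x  ->  (1/(1 - x)) + 1/((1/(1 - x)) + 1) + ((1/(1 - x)) + 1)/(1/(1 - x)) = (-x^3 + 6x^2 - 11x + 7)/(x^2 - 3x + 2); check: E(4) = 109/20 but E(-1/3) = -5/6.   [not invariant]
(B) 1 - x  ->  1 - (1/(1 - x)) = x/(x - 1); check: E(4) = -3 but E(-1/3) = 4/3.   [not invariant]
(C) x + 1/(1 - x) + (x - 1)/x  ->  (1/(1 - x)) + 1/(1 - (1/(1 - x))) + ((1/(1 - x)) - 1)/(1/(1 - x)), which simplifies back to x + 1/(1 - x) + (x - 1)/x; check: E(4) = 53/12, E(-1/3) = 53/12.   [invariant]
(D) x^2  ->  (1/(1 - x))^2 = (x - 1)^(-2); check: E(4) = 16 but E(-1/3) = 1/9.   [not invariant]

Only (C) is unchanged. Indeed f(f(x)) = 1/(1 - 1/(1-x)) = (1-x)/(-x) = (x-1)/x, so E(x) = x + f(x) + f(f(x)) is the sum over the whole 3-cycle; applying f just permutes the three terms cyclically (x -> f(x) -> f(f(x)) -> x), leaving the sum unchanged.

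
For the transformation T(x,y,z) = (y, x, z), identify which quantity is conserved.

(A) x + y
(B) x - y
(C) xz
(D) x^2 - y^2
A

Apply T(x,y,z) = (y, x, z) to each option, i.e. replace (x, y, z) by the transformed coordinates.
Substitute the transformed coordinates into each option and compare with the original:
(A) x + y  ->  (y) + (x) = x + y   [equals x + y: invariant]
(B) x - y  ->  (y) - (x) = -x + y   [differs from x - y: not invariant]
(C) xz  ->  (y)(z) = yz   [differs from xz: not invariant]
(D) x^2 - y^2  ->  (y)^2 - (x)^2 = -x^2 + y^2   [differs from x^2 - y^2: not invariant]

Only option (A), x + y, is unchanged by the transformation.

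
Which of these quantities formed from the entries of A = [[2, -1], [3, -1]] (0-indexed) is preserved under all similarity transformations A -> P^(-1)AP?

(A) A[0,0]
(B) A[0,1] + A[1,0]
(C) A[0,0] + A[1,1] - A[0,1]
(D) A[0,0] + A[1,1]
D

A[0,0] + A[1,1] is the trace of A. By the cyclic property of the trace, tr(P^(-1)AP) = tr(APP^(-1)) = tr(A), so it is the same for every matrix similar to A.

The other combinations are not similarity invariants. For example, take P = [[1, -1], [0, 1]] (det P = 1), so P^(-1) = [[1, 1], [0, 1]] and
B = P^(-1)AP = [[5, -7], [3, -4]].
Evaluating each option on A and on B:
(A) A[0,0]: 2 for A, 5 for B -> changes
(B) A[0,1] + A[1,0]: 2 for A, -4 for B -> changes
(C) A[0,0] + A[1,1] - A[0,1]: 2 for A, 8 for B -> changes
(D) A[0,0] + A[1,1]: 1 for A, 1 for B -> unchanged

Only (D) A[0,0] + A[1,1] = 1 survives (and it does so for every P, not just this one), so it is the invariant.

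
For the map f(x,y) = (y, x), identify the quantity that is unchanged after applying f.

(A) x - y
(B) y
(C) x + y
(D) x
C

For f(x,y) = (y, x):
After applying f: x' = y, y' = x. So x' + y' = y + x = x + y.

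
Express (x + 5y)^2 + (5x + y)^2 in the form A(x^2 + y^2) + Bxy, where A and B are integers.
26(x^2 + y^2) + 20xy

Expanding: (x + 5y)^2 = x^2 + 10xy + 25y^2
(5x + y)^2 = 25x^2 + 10xy + y^2
Sum = (1+25)(x^2+y^2) + 20xy = 26(x^2 + y^2) + 20xy
This is symmetric in x and y.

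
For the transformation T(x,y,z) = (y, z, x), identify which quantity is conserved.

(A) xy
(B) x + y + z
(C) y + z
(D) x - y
B

Apply T(x,y,z) = (y, z, x) to each option, i.e. replace (x, y, z) by the transformed coordinates.
Substitute the transformed coordinates into each option and compare with the original:
(A) xy  ->  (y)(z) = yz   [differs from xy: not invariant]
(B) x + y + z  ->  (y) + (z) + (x) = x + y + z   [equals x + y + z: invariant]
(C) y + z  ->  (z) + (x) = x + z   [differs from y + z: not invariant]
(D) x - y  ->  (y) - (z) = y - z   [differs from x - y: not invariant]

Only option (B), x + y + z, is unchanged by the transformation.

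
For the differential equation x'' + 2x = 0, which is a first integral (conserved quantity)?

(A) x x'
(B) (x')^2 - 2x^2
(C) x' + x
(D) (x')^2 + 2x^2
D

A first integral I satisfies dI/dt = 0 along every solution. Differentiate each option and use the equation of motion:
(A) d/dt[x x'] = (x')^2 + x x'' = (x')^2 - 2x^2, not identically 0
(B) d/dt[(x')^2 - 2x^2] = 2x'x'' - 4x x' = -8x x', not identically 0
(C) d/dt[x' + x] = x'' + x' = -2x + x', not identically 0
(D) d/dt[(x')^2 + 2x^2] = 2x'x'' + 4x x' = 2x'(-2x) + 4x x' = 0

Only (D) has zero time-derivative. So the energy-like quantity (x')^2 + 2x^2 is the first integral.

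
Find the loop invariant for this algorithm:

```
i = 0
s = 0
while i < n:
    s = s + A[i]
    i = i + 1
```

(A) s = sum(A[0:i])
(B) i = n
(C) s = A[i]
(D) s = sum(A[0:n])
A

A loop invariant must hold before the first iteration and be re-established by every execution of the body.

(A) s = sum(A[0:i]): Initially i = 0 and s = 0 = sum of the empty slice A[0:0]. If s = sum(A[0:i]) holds at the top of an iteration, the body sets s to sum(A[0:i]) + A[i] = sum(A[0:i+1]) and then i to i+1, so s = sum(A[0:i]) holds again. At exit i = n, giving s = sum(A[0:n]).

The other options fail:
(B) i = n: false initially (i = 0); it is the exit condition, not an invariant.
(C) s = A[i]: after the first iteration s = A[0] but i = 1, so s = A[i] compares s with the wrong element (and fails in general).
(D) s = sum(A[0:n]): false before the loop (s = 0, not the full sum) -- it only becomes true at exit.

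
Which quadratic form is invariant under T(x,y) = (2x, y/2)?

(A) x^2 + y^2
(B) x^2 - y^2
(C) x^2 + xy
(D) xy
D

T multiplies x by 2 and divides y by 2.
Substitute the transformed coordinates into each option and compare with the original:
(A) x^2 + y^2  ->  (2x)^2 + (y/2)^2 = 4x^2 + y^2/4   [differs from x^2 + y^2: not invariant]
(B) x^2 - y^2  ->  (2x)^2 - (y/2)^2 = 4x^2 - y^2/4   [differs from x^2 - y^2: not invariant]
(C) x^2 + xy  ->  (2x)^2 + (2x)(y/2) = 4x^2 + xy   [differs from x^2 + xy: not invariant]
(D) xy  ->  (2x)(y/2) = xy   [equals xy: invariant]

Only option (D), xy, is unchanged by the transformation.
The factors 2 and 1/2 cancel only in the pure product xy.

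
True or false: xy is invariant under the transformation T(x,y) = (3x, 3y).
False

Substitute T(x,y) = (3x, 3y) into the expression and compare with the original.

Original: xy
After applying T: (3x)(3y) = 9xy

This differs from the original xy (difference: 8xy), so the expression is NOT invariant.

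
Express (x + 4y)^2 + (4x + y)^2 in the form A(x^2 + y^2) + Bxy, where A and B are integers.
17(x^2 + y^2) + 16xy

Expanding: (x + 4y)^2 = x^2 + 8xy + 16y^2
(4x + y)^2 = 16x^2 + 8xy + y^2
Sum = (1+16)(x^2+y^2) + 16xy = 17(x^2 + y^2) + 16xy
This is symmetric in x and y.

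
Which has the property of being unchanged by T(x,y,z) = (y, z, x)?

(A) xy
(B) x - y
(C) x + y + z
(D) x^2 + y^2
C

Apply T(x,y,z) = (y, z, x) to each option, i.e. replace (x, y, z) by the transformed coordinates.
Substitute the transformed coordinates into each option and compare with the original:
(A) xy  ->  (y)(z) = yz   [differs from xy: not invariant]
(B) x - y  ->  (y) - (z) = y - z   [differs from x - y: not invariant]
(C) x + y + z  ->  (y) + (z) + (x) = x + y + z   [equals x + y + z: invariant]
(D) x^2 + y^2  ->  (y)^2 + (z)^2 = y^2 + z^2   [differs from x^2 + y^2: not invariant]

Only option (C), x + y + z, is unchanged by the transformation.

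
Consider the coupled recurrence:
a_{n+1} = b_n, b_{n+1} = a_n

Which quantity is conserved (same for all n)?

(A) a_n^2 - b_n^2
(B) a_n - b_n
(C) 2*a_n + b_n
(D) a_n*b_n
D

Replace a_n by a_{n+1} = b_n and b_n by b_{n+1} = a_n in each option and simplify:
(A) a_n^2 - b_n^2  ->  (b_n)^2 - (a_n)^2 = -a_n^2 + b_n^2   [not conserved]
(B) a_n - b_n  ->  (b_n) - (a_n) = -a_n + b_n   [not conserved]
(C) 2*a_n + b_n  ->  2*(b_n) + (a_n) = a_n + 2*b_n   [not conserved]
(D) a_n*b_n  ->  (b_n)*(a_n) = a_n*b_n   [conserved]

Only (D) a_n*b_n returns to itself after one step, so it is the conserved quantity.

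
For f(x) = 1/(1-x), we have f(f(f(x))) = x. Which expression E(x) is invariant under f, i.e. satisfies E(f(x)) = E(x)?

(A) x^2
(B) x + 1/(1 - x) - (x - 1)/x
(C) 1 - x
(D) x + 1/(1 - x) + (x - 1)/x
D

Replace x by f(x) = 1/(1 - x) in each option and simplify. As a quick numerical cross-check, also compare E(4) with E(f(4)) = E(-1/3).

(A) x^2  ->  (1/(1 - x))^2 = (x - 1)^(-2); check: E(4) = 16 but E(-1/3) = 1/9.   [not invariant]
(B) x + 1/(1 - x) - (x - 1)/x  ->  (1/(1 - x)) + 1/(1 - (1/(1 - x))) - ((1/(1 - x)) - 1)/(1/(1 - x)) = (x^2(1 - x) - x + (x - 1)^2)/(x(x - 1)); check: E(4) = 35/12 but E(-1/3) = -43/12.   [not invariant]
(C) 1 - x  ->  1 - (1/(1 - x)) = x/(x - 1); check: E(4) = -3 but E(-1/3) = 4/3.   [not invariant]
(D) x + 1/(1 - x) + (x - 1)/x  ->  (1/(1 - x)) + 1/(1 - (1/(1 - x))) + ((1/(1 - x)) - 1)/(1/(1 - x)), which simplifies back to x + 1/(1 - x) + (x - 1)/x; check: E(4) = 53/12, E(-1/3) = 53/12.   [invariant]

Only (D) is unchanged. Indeed f(f(x)) = 1/(1 - 1/(1-x)) = (1-x)/(-x) = (x-1)/x, so E(x) = x + f(x) + f(f(x)) is the sum over the whole 3-cycle; applying f just permutes the three terms cyclically (x -> f(x) -> f(f(x)) -> x), leaving the sum unchanged.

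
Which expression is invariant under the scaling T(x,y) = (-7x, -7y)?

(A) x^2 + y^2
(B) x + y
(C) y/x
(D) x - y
C

Under the uniform scaling T(x,y) = (-7x, -7y):
Substitute the transformed coordinates into each option and compare with the original:
(A) x^2 + y^2  ->  (-7x)^2 + (-7y)^2 = 49x^2 + 49y^2   [differs from x^2 + y^2: not invariant]
(B) x + y  ->  (-7x) + (-7y) = -7x - 7y   [differs from x + y: not invariant]
(C) y/x  ->  (-7y)/(-7x) = y/x   [equals y/x: invariant]
(D) x - y  ->  (-7x) - (-7y) = -7x + 7y   [differs from x - y: not invariant]

Only option (C), y/x, is unchanged by the transformation.
The common factor -7 cancels in a ratio of coordinates, while sums, products and sums of squares pick up factors of -7 or 49.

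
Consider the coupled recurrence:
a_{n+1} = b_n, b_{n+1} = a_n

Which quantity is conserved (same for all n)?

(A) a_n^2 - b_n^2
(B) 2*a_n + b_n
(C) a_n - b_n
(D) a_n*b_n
D

Replace a_n by a_{n+1} = b_n and b_n by b_{n+1} = a_n in each option and simplify:
(A) a_n^2 - b_n^2  ->  (b_n)^2 - (a_n)^2 = -a_n^2 + b_n^2   [not conserved]
(B) 2*a_n + b_n  ->  2*(b_n) + (a_n) = a_n + 2*b_n   [not conserved]
(C) a_n - b_n  ->  (b_n) - (a_n) = -a_n + b_n   [not conserved]
(D) a_n*b_n  ->  (b_n)*(a_n) = a_n*b_n   [conserved]

Only (D) a_n*b_n returns to itself after one step, so it is the conserved quantity.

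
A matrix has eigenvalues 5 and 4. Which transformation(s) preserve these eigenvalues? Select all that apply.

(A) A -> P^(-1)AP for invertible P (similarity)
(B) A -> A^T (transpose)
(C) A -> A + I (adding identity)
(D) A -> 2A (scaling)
A and B

Eigenvalues are preserved by:
1. Similarity transformations: A -> P^(-1)AP (same characteristic polynomial)
2. Transpose: A^T has the same eigenvalues as A

Eigenvalues are NOT preserved by:
- Adding identity: eigenvalues become 5+1, 4+1
- Scaling: eigenvalues become 10, 8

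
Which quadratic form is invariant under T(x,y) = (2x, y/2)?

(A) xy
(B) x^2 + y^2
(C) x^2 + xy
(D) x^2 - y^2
A

T multiplies x by 2 and divides y by 2.
Substitute the transformed coordinates into each option and compare with the original:
(A) xy  ->  (2x)(y/2) = xy   [equals xy: invariant]
(B) x^2 + y^2  ->  (2x)^2 + (y/2)^2 = 4x^2 + y^2/4   [differs from x^2 + y^2: not invariant]
(C) x^2 + xy  ->  (2x)^2 + (2x)(y/2) = 4x^2 + xy   [differs from x^2 + xy: not invariant]
(D) x^2 - y^2  ->  (2x)^2 - (y/2)^2 = 4x^2 - y^2/4   [differs from x^2 - y^2: not invariant]

Only option (A), xy, is unchanged by the transformation.
The factors 2 and 1/2 cancel only in the pure product xy.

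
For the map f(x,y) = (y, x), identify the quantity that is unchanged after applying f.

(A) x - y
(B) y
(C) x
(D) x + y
D

For f(x,y) = (y, x):
After applying f: x' = y, y' = x. So x' + y' = y + x = x + y.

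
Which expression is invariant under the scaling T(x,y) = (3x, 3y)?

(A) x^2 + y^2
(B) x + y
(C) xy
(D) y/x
D

Under the uniform scaling T(x,y) = (3x, 3y):
Substitute the transformed coordinates into each option and compare with the original:
(A) x^2 + y^2  ->  (3x)^2 + (3y)^2 = 9x^2 + 9y^2   [differs from x^2 + y^2: not invariant]
(B) x + y  ->  (3x) + (3y) = 3x + 3y   [differs from x + y: not invariant]
(C) xy  ->  (3x)(3y) = 9xy   [differs from xy: not invariant]
(D) y/x  ->  (3y)/(3x) = y/x   [equals y/x: invariant]

Only option (D), y/x, is unchanged by the transformation.
The common factor 3 cancels in a ratio of coordinates, while sums, products and sums of squares pick up factors of 3 or 9.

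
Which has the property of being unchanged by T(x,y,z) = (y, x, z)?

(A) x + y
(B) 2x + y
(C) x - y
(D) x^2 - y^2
A

Apply T(x,y,z) = (y, x, z) to each option, i.e. replace (x, y, z) by the transformed coordinates.
Substitute the transformed coordinates into each option and compare with the original:
(A) x + y  ->  (y) + (x) = x + y   [equals x + y: invariant]
(B) 2x + y  ->  2(y) + (x) = x + 2y   [differs from 2x + y: not invariant]
(C) x - y  ->  (y) - (x) = -x + y   [differs from x - y: not invariant]
(D) x^2 - y^2  ->  (y)^2 - (x)^2 = -x^2 + y^2   [differs from x^2 - y^2: not invariant]

Only option (A), x + y, is unchanged by the transformation.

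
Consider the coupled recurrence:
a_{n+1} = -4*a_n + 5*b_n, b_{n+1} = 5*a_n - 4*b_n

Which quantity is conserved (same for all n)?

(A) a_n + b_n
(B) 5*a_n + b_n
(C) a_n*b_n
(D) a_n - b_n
A

Replace a_n by a_{n+1} = -4*a_n + 5*b_n and b_n by b_{n+1} = 5*a_n - 4*b_n in each option and simplify:
(A) a_n + b_n  ->  (-4*a_n + 5*b_n) + (5*a_n - 4*b_n) = a_n + b_n   [conserved]
(B) 5*a_n + b_n  ->  5*(-4*a_n + 5*b_n) + (5*a_n - 4*b_n) = -15*a_n + 21*b_n   [not conserved]
(C) a_n*b_n  ->  (-4*a_n + 5*b_n)*(5*a_n - 4*b_n) = -20*a_n^2 + 41*a_n*b_n - 20*b_n^2   [not conserved]
(D) a_n - b_n  ->  (-4*a_n + 5*b_n) - (5*a_n - 4*b_n) = -9*a_n + 9*b_n   [not conserved]

Only (A) a_n + b_n returns to itself after one step, so it is the conserved quantity.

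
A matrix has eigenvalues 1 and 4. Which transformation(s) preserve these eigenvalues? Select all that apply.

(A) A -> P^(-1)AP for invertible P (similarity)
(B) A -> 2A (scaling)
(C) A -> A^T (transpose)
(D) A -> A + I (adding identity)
A and C

Eigenvalues are preserved by:
1. Similarity transformations: A -> P^(-1)AP (same characteristic polynomial)
2. Transpose: A^T has the same eigenvalues as A

Eigenvalues are NOT preserved by:
- Adding identity: eigenvalues become 1+1, 4+1
- Scaling: eigenvalues become 2, 8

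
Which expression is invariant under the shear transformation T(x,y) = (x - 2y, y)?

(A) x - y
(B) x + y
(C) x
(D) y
D

Under the shear T(x,y) = (x - 2y, y):
Substitute the transformed coordinates into each option and compare with the original:
(A) x - y  ->  (x - 2y) - (y) = x - 3y   [differs from x - y: not invariant]
(B) x + y  ->  (x - 2y) + (y) = x - y   [differs from x + y: not invariant]
(C) x  ->  (x - 2y) = x - 2y   [differs from x: not invariant]
(D) y  ->  (y) = y   [equals y: invariant]

Only option (D), y, is unchanged by the transformation.
A horizontal shear moves points parallel to the x-axis, so the y-coordinate (and any function of y alone) is unchanged.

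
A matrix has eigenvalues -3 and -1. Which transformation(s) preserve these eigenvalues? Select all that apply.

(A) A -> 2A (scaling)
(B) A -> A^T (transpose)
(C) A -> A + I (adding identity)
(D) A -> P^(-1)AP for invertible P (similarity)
B and D

Eigenvalues are preserved by:
1. Similarity transformations: A -> P^(-1)AP (same characteristic polynomial)
2. Transpose: A^T has the same eigenvalues as A

Eigenvalues are NOT preserved by:
- Adding identity: eigenvalues become -3+1, -1+1
- Scaling: eigenvalues become -6, -2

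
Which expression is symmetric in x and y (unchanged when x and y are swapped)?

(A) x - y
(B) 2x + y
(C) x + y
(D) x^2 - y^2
C

A symmetric expression is unchanged when the variables are permuted; here the transformation to test is the swap (x, y) -> (y, x).
Substitute the transformed coordinates into each option and compare with the original:
(A) x - y  ->  (y) - (x) = -x + y   [differs from x - y: not invariant]
(B) 2x + y  ->  2(y) + (x) = x + 2y   [differs from 2x + y: not invariant]
(C) x + y  ->  (y) + (x) = x + y   [equals x + y: invariant]
(D) x^2 - y^2  ->  (y)^2 - (x)^2 = -x^2 + y^2   [differs from x^2 - y^2: not invariant]

Only option (C), x + y, is unchanged by the transformation.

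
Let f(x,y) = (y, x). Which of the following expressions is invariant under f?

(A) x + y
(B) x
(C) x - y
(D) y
A

For f(x,y) = (y, x):
After applying f: x' = y, y' = x. So x' + y' = y + x = x + y.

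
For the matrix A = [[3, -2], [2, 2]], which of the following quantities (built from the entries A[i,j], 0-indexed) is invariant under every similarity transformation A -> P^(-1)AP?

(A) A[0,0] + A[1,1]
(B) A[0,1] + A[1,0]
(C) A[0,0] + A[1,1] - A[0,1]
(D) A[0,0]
A

A[0,0] + A[1,1] is the trace of A. By the cyclic property of the trace, tr(P^(-1)AP) = tr(APP^(-1)) = tr(A), so it is the same for every matrix similar to A.

The other combinations are not similarity invariants. For example, take P = [[1, 2], [0, 1]] (det P = 1), so P^(-1) = [[1, -2], [0, 1]] and
B = P^(-1)AP = [[-1, -8], [2, 6]].
Evaluating each option on A and on B:
(A) A[0,0] + A[1,1]: 5 for A, 5 for B -> unchanged
(B) A[0,1] + A[1,0]: 0 for A, -6 for B -> changes
(C) A[0,0] + A[1,1] - A[0,1]: 7 for A, 13 for B -> changes
(D) A[0,0]: 3 for A, -1 for B -> changes

Only (A) A[0,0] + A[1,1] = 5 survives (and it does so for every P, not just this one), so it is the invariant.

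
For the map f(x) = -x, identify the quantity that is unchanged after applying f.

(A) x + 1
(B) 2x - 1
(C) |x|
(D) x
C

For f(x) = -x:
Applying f replaces x by -x. Since |-x| = |x|, the absolute value is unchanged by f, whereas x -> -x, 2x - 1 -> -2x - 1 and x + 1 -> -x + 1 all change.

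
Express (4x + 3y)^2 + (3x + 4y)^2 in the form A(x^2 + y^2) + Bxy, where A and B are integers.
25(x^2 + y^2) + 48xy

Expanding: (4x + 3y)^2 = 16x^2 + 24xy + 9y^2
(3x + 4y)^2 = 9x^2 + 24xy + 16y^2
Sum = (16+9)(x^2+y^2) + 48xy = 25(x^2 + y^2) + 48xy
This is symmetric in x and y.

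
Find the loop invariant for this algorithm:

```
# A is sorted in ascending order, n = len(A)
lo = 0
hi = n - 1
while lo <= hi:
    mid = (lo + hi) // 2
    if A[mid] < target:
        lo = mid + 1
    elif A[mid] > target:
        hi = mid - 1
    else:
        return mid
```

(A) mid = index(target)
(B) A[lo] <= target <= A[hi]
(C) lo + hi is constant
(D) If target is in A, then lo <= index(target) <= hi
D

A loop invariant must hold before the first iteration and be re-established by every execution of the body.

(D) If target is in A, then lo <= index(target) <= hi: Before the loop [lo, hi] = [0, n-1] covers every index. When A[mid] < target, sortedness puts target strictly to the right of mid, so setting lo = mid + 1 keeps index(target) in [lo, hi]; symmetrically for hi = mid - 1. Hence 'if target is in A then lo <= index(target) <= hi' holds after every iteration, and when lo > hi it proves target is absent.

The other options fail:
(A) mid = index(target): mid is just the current probe; it equals index(target) only on the iteration that returns.
(B) A[lo] <= target <= A[hi]: fails when target is not in A (e.g. target < A[0] already violates it before the loop), so it is not maintained in general.
(C) lo + hi is constant: each iteration moves exactly one of lo, hi, so lo + hi changes (e.g. 0 + (n-1) becomes (mid+1) + (n-1)).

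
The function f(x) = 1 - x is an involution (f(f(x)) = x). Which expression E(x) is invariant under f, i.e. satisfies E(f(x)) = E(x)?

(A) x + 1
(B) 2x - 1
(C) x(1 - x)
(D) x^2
C

Replace x by f(x) = 1 - x in each option and simplify. As a quick numerical cross-check, also compare E(5) with E(f(5)) = E(-4).

(A) x + 1  ->  (1 - x) + 1 = 2 - x; check: E(5) = 6 but E(-4) = -3.   [not invariant]
(B) 2x - 1  ->  2(1 - x) - 1 = 1 - 2x; check: E(5) = 9 but E(-4) = -9.   [not invariant]
(C) x(1 - x)  ->  (1 - x)(1 - (1 - x)), which simplifies back to x(1 - x); check: E(5) = -20, E(-4) = -20.   [invariant]
(D) x^2  ->  (1 - x)^2 = (x - 1)^2; check: E(5) = 25 but E(-4) = 16.   [not invariant]

Only (C) is unchanged. E is symmetric under swapping x with f(x) = 1 - x, which is exactly what an involution does.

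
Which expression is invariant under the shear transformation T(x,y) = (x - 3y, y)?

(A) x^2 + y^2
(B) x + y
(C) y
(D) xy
C

Under the shear T(x,y) = (x - 3y, y):
Substitute the transformed coordinates into each option and compare with the original:
(A) x^2 + y^2  ->  (x - 3y)^2 + (y)^2 = x^2 - 6xy + 10y^2   [differs from x^2 + y^2: not invariant]
(B) x + y  ->  (x - 3y) + (y) = x - 2y   [differs from x + y: not invariant]
(C) y  ->  (y) = y   [equals y: invariant]
(D) xy  ->  (x - 3y)(y) = xy - 3y^2   [differs from xy: not invariant]

Only option (C), y, is unchanged by the transformation.
A horizontal shear moves points parallel to the x-axis, so the y-coordinate (and any function of y alone) is unchanged.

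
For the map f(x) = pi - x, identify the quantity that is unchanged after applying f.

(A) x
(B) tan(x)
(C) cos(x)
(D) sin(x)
D

For f(x) = pi - x:
sin(pi - x) = sin(x), so sine is invariant under this transformation.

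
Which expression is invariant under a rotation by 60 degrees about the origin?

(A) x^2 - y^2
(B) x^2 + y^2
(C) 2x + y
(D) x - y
B

A rotation by 60 degrees sends (x, y) to (x/2 - sqrt(3)y/2, sqrt(3)x/2 + y/2).
Substitute the transformed coordinates into each option and compare with the original:
(A) x^2 - y^2  ->  (x/2 - sqrt(3)y/2)^2 - (sqrt(3)x/2 + y/2)^2 = -x^2/2 - sqrt(3)xy + y^2/2   [differs from x^2 - y^2: not invariant]
(B) x^2 + y^2  ->  (x/2 - sqrt(3)y/2)^2 + (sqrt(3)x/2 + y/2)^2 = x^2 + y^2   [equals x^2 + y^2: invariant]
(C) 2x + y  ->  2(x/2 - sqrt(3)y/2) + (sqrt(3)x/2 + y/2) = sqrt(3)x/2 + x - sqrt(3)y + y/2   [differs from 2x + y: not invariant]
(D) x - y  ->  (x/2 - sqrt(3)y/2) - (sqrt(3)x/2 + y/2) = -sqrt(3)x/2 + x/2 - sqrt(3)y/2 - y/2   [differs from x - y: not invariant]

Only option (B), x^2 + y^2, is unchanged by the transformation.
Geometrically, x^2 + y^2 is the squared distance from the origin, which every rotation about the origin preserves.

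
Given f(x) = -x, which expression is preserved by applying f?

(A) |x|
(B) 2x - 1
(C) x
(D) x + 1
A

For f(x) = -x:
Applying f replaces x by -x. Since |-x| = |x|, the absolute value is unchanged by f, whereas x -> -x, 2x - 1 -> -2x - 1 and x + 1 -> -x + 1 all change.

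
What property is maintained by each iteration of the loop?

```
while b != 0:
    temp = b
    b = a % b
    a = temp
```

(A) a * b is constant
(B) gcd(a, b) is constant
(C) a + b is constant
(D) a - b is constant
B

A loop invariant must hold before the first iteration and be re-established by every execution of the body.

(B) gcd(a, b) is constant: One iteration replaces (a, b) by (b, a mod b). Since a mod b = a - q*b for an integer q, any common divisor of a and b divides b and a mod b, and conversely; hence gcd(b, a mod b) = gcd(a, b). For instance (14, 6) -> (6, 2) keeps gcd = 2. At exit b = 0 and a = gcd of the original inputs.

The other options fail:
(A) a * b is constant: e.g. (a, b) = (14, 6) -> (6, 2): the product goes from 84 to 12.
(C) a + b is constant: e.g. (a, b) = (14, 6) -> (6, 2): the sum goes from 20 to 8.
(D) a - b is constant: e.g. (a, b) = (14, 6) -> (6, 2): the difference goes from 8 to 4.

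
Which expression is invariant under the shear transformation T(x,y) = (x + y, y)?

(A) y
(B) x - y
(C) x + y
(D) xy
A

Under the shear T(x,y) = (x + y, y):
Substitute the transformed coordinates into each option and compare with the original:
(A) y  ->  (y) = y   [equals y: invariant]
(B) x - y  ->  (x + y) - (y) = x   [differs from x - y: not invariant]
(C) x + y  ->  (x + y) + (y) = x + 2y   [differs from x + y: not invariant]
(D) xy  ->  (x + y)(y) = xy + y^2   [differs from xy: not invariant]

Only option (A), y, is unchanged by the transformation.
A horizontal shear moves points parallel to the x-axis, so the y-coordinate (and any function of y alone) is unchanged.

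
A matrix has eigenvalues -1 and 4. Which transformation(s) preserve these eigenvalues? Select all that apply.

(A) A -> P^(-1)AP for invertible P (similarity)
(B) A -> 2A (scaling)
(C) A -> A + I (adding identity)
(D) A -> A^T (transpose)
A and D

Eigenvalues are preserved by:
1. Similarity transformations: A -> P^(-1)AP (same characteristic polynomial)
2. Transpose: A^T has the same eigenvalues as A

Eigenvalues are NOT preserved by:
- Adding identity: eigenvalues become -1+1, 4+1
- Scaling: eigenvalues become -2, 8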